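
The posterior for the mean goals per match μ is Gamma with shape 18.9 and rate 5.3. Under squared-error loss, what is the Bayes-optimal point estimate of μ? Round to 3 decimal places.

Mode = (α−1)/β = 17.9/5.3 = 3.377.
Mean = α/β = 18.9/5.3 = 3.566.
Squared-error loss ⇒ the optimal estimator is the posterior mean.

3.566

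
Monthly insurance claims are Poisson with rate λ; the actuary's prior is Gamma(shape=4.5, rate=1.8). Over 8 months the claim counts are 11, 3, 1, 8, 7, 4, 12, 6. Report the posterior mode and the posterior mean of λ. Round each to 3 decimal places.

Σ counts = 52. Posterior: Gamma(shape = 4.5+52 = 56.5, rate = 1.8+8 = 9.8).
Mode = (α−1)/β = 55.5/9.8 = 5.663.
Mean = α/β = 56.5/9.8 = 5.765.
The posterior is right-skewed, so the mean exceeds the mode.

MAP = 5.663, posterior mean = 5.765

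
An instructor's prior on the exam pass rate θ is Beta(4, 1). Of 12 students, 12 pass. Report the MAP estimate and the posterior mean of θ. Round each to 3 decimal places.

MAP = 1.000, posterior mean = 0.941

Posterior: Beta(4+12, 1+0) = Beta(16, 1).
Since β = 1 ≤ 1 and α > 1, the Beta density is monotone increasing on [0,1]; the mode is at 1.
Mean = 16/(16+1) = 0.941.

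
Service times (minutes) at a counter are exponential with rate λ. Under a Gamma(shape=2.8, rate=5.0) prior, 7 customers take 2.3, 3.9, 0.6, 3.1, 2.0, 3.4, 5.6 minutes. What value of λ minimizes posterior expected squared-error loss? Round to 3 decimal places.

Σ times = 20.9. Posterior: Gamma(shape = 2.8+7 = 9.8, rate = 5.0+20.9 = 25.9).
Mode = (α−1)/β = 8.8/25.9 = 0.340.
Mean = α/β = 9.8/25.9 = 0.378.
Squared-error loss ⇒ the optimal estimator is the posterior mean.

0.378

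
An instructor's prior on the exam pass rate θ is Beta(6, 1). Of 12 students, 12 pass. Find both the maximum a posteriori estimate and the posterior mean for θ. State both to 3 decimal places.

maximum a posteriori estimate = 1.000, posterior mean = 0.947

Posterior: Beta(6+12, 1+0) = Beta(18, 1).
Since β = 1 ≤ 1 and α > 1, the Beta density is monotone increasing on [0,1]; the mode is at 1.
Mean = 18/(18+1) = 0.947.
Left-skewed posterior ⇒ mean < mode.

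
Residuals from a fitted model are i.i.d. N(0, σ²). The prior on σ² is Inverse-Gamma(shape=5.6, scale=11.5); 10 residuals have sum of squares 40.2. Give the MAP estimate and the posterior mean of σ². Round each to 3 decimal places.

MAP = 2.724, posterior mean = 3.292

Posterior: Inverse-Gamma(shape = 5.6+10/2 = 10.6, scale = 11.5+40.2/2 = 31.6).
Mode = β/(α+1) = 31.6/11.6 = 2.724.
Mean = β/(α−1) = 31.6/9.6 = 3.292.
The posterior is right-skewed, so the mean exceeds the mode.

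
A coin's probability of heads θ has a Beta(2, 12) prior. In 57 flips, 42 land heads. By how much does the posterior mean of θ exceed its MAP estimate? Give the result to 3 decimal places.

-0.003

Posterior: Beta(2+42, 12+15) = Beta(44, 27).
Mode = (44−1)/(44+27−2) = 43/69 = 0.623.
Mean = 44/(44+27) = 44/71 = 0.620.
Difference = 0.620 − 0.623 = -0.003.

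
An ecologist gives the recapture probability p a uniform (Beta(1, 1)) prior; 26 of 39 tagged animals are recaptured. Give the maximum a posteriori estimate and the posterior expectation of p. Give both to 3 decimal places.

Posterior: Beta(1+26, 1+13) = Beta(27, 14).
Mode = (27−1)/(27+14−2) = 26/39 = 0.667.
With a flat prior the MAP equals the MLE, 26/39.
Mean = 27/(27+14) = 27/41 = 0.659.
The mean is pulled below the mode by the posterior's left skew.

MAP = 0.667, posterior mean = 0.659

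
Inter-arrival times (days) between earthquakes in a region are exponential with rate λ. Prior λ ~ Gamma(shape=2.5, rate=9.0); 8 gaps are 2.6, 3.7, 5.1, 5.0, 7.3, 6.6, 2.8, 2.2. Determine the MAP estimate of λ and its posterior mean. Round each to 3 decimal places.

Σ times = 35.3. Posterior: Gamma(shape = 2.5+8 = 10.5, rate = 9.0+35.3 = 44.3).
Mode = (α−1)/β = 9.5/44.3 = 0.214.
Mean = α/β = 10.5/44.3 = 0.237.

λ_MAP = 0.214, E[λ|data] = 0.237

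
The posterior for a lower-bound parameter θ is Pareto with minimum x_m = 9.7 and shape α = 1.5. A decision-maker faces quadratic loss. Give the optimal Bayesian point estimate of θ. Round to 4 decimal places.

The Pareto density is strictly decreasing on [x_m, ∞), so the mode is x_m = 9.7000.
Mean = α·x_m/(α−1) = 1.5·9.7/0.5 = 29.1000.
Quadratic loss ⇒ the optimal estimator is the posterior mean.

29.1000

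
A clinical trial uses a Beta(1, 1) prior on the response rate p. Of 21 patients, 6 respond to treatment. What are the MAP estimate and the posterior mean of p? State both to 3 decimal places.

Posterior: Beta(1+6, 1+15) = Beta(7, 16).
Mode = (7−1)/(7+16−2) = 6/21 = 0.286.
With a flat prior the MAP equals the MLE, 6/21.
Mean = 7/(7+16) = 7/23 = 0.304.

p_MAP = 0.286, E[p|data] = 0.304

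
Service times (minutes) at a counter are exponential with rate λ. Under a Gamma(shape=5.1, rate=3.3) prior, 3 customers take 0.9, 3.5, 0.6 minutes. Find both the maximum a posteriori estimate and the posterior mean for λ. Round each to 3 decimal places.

Σ times = 5.0. Posterior: Gamma(shape = 5.1+3 = 8.1, rate = 3.3+5.0 = 8.3).
Mode = (α−1)/β = 7.1/8.3 = 0.855.
Mean = α/β = 8.1/8.3 = 0.976.
The posterior is right-skewed, so the mean exceeds the mode.

λ_MAP = 0.855, E[λ|data] = 0.976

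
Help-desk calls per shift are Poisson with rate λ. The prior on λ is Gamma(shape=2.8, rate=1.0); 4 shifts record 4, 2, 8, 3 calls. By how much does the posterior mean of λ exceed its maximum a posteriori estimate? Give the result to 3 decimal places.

Σ counts = 17. Posterior: Gamma(shape = 2.8+17 = 19.8, rate = 1.0+4 = 5.0).
Mode = (α−1)/β = 18.8/5.0 = 3.760.
Mean = α/β = 19.8/5.0 = 3.960.
Difference = 3.960 − 3.760 = 0.200.
Right-skewed posterior ⇒ mode < mean.

0.200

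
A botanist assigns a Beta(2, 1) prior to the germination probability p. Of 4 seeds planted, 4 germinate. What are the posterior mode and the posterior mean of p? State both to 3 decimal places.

Posterior: Beta(2+4, 1+0) = Beta(6, 1).
Since β = 1 ≤ 1 and α > 1, the Beta density is monotone increasing on [0,1]; the mode is at 1.
Mean = 6/(6+1) = 0.857.

MAP = 1.000, posterior mean = 0.857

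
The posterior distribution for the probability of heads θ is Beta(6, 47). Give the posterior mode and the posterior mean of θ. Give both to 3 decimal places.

MAP: 0.098. Posterior mean: 0.113.

Mode = (6−1)/(6+47−2) = 5/51 = 0.098.
Mean = 6/(6+47) = 6/53 = 0.113.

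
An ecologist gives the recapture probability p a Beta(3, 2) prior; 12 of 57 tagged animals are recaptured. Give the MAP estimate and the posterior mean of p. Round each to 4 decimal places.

p_MAP = 0.2333, E[p|data] = 0.2419

Posterior: Beta(3+12, 2+45) = Beta(15, 47).
Mode = (15−1)/(15+47−2) = 14/60 = 0.2333.
Mean = 15/(15+47) = 15/62 = 0.2419.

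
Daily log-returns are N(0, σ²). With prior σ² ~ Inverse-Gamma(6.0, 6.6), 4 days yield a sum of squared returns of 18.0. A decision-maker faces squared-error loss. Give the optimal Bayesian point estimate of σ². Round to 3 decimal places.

2.229

Posterior: Inverse-Gamma(shape = 6.0+4/2 = 8.0, scale = 6.6+18.0/2 = 15.6).
Mode = β/(α+1) = 15.6/9.0 = 1.733.
Mean = β/(α−1) = 15.6/7.0 = 2.229.
Squared-error loss ⇒ the optimal estimator is the posterior mean.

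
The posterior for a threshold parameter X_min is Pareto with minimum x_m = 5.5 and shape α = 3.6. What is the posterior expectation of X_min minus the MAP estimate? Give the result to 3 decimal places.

The Pareto density is strictly decreasing on [x_m, ∞), so the mode is x_m = 5.500.
Mean = α·x_m/(α−1) = 3.6·5.5/2.6 = 7.615.
Difference = 7.615 − 5.500 = 2.115.
Right-skewed posterior ⇒ mode < mean.

2.115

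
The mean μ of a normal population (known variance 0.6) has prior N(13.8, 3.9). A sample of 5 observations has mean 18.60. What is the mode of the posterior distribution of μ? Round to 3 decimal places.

Posterior for μ is Normal. Precision-weighted mean: (1/3.9·13.8 + 5/0.6·18.60) / (1/3.9 + 5/0.6) = 18.457.
A Normal posterior is symmetric, so mode = mean.
This is the posterior mode — the MAP estimate.

18.457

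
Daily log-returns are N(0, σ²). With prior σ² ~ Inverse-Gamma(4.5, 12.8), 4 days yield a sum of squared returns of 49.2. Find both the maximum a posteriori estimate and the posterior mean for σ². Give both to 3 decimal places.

Posterior: Inverse-Gamma(shape = 4.5+4/2 = 6.5, scale = 12.8+49.2/2 = 37.4).
Mode = β/(α+1) = 37.4/7.5 = 4.987.
Mean = β/(α−1) = 37.4/5.5 = 6.800.

maximum a posteriori estimate = 4.987, posterior mean = 6.800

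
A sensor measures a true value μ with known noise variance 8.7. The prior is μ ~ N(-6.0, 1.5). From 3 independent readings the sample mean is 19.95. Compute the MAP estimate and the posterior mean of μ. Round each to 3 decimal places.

Posterior for μ is Normal. Precision-weighted mean: (1/1.5·-6.0 + 3/8.7·19.95) / (1/1.5 + 3/8.7) = 2.847.
A Normal posterior is symmetric, so mode = mean.

MAP estimate = 2.847, posterior mean = 2.847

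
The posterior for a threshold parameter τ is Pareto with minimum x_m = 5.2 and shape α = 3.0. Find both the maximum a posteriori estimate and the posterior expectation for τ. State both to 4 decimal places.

The Pareto density is strictly decreasing on [x_m, ∞), so the mode is x_m = 5.2000.
Mean = α·x_m/(α−1) = 3.0·5.2/2.0 = 7.8000.
The mean is pulled above the mode by the posterior's right skew.

MAP = 5.2000, posterior mean = 7.8000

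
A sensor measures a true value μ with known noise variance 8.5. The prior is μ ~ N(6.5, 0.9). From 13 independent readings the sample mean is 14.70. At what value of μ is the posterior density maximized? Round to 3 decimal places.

11.250

Posterior for μ is Normal. Precision-weighted mean: (1/0.9·6.5 + 13/8.5·14.70) / (1/0.9 + 13/8.5) = 11.250.
A Normal posterior is symmetric, so mode = mean.
This is the posterior mode — the MAP estimate.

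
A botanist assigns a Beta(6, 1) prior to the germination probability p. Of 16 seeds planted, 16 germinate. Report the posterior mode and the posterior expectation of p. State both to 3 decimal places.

posterior mode = 1.000, posterior expectation = 0.957

Posterior: Beta(6+16, 1+0) = Beta(22, 1).
Since β = 1 ≤ 1 and α > 1, the Beta density is monotone increasing on [0,1]; the mode is at 1.
Mean = 22/(22+1) = 0.957.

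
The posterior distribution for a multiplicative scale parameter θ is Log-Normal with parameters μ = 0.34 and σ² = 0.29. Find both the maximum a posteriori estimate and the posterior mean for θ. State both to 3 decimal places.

Mode = exp(μ − σ²) = exp(0.05) = 1.051.
Mean = exp(μ + σ²/2) = exp(0.485) = 1.624.

MAP: 1.051. Posterior mean: 1.624.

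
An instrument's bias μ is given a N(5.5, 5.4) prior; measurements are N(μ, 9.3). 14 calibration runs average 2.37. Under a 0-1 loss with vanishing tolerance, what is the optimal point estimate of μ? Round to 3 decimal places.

Posterior for μ is Normal. Precision-weighted mean: (1/5.4·5.5 + 14/9.3·2.37) / (1/5.4 + 14/9.3) = 2.713.
A Normal posterior is symmetric, so mode = mean.
This is the posterior mode — the MAP estimate.

2.713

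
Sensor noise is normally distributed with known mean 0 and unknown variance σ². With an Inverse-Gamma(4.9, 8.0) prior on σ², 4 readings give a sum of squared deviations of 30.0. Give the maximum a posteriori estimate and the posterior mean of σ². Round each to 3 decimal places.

Posterior: Inverse-Gamma(shape = 4.9+4/2 = 6.9, scale = 8.0+30.0/2 = 23.0).
Mode = β/(α+1) = 23.0/7.9 = 2.911.
Mean = β/(α−1) = 23.0/5.9 = 3.898.

MAP = 2.911; posterior mean = 3.898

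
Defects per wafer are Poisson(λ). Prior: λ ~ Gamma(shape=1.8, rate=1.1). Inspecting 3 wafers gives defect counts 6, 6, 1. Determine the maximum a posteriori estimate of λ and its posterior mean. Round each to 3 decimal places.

MAP = 3.366; posterior mean = 3.610

Σ counts = 13. Posterior: Gamma(shape = 1.8+13 = 14.8, rate = 1.1+3 = 4.1).
Mode = (α−1)/β = 13.8/4.1 = 3.366.
Mean = α/β = 14.8/4.1 = 3.610.
The posterior is right-skewed, so the mean exceeds the mode.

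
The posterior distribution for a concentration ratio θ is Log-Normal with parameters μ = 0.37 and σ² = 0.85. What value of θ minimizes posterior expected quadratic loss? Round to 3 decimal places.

2.214

Mode = exp(μ − σ²) = exp(-0.48) = 0.619.
Mean = exp(μ + σ²/2) = exp(0.795) = 2.214.
Quadratic loss ⇒ the optimal estimator is the posterior mean.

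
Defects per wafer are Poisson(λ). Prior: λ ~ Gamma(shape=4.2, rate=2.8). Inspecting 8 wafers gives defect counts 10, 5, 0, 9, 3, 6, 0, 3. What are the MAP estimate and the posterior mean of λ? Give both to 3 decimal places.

Σ counts = 36. Posterior: Gamma(shape = 4.2+36 = 40.2, rate = 2.8+8 = 10.8).
Mode = (α−1)/β = 39.2/10.8 = 3.630.
Mean = α/β = 40.2/10.8 = 3.722.

MAP: 3.630. Posterior mean: 3.722.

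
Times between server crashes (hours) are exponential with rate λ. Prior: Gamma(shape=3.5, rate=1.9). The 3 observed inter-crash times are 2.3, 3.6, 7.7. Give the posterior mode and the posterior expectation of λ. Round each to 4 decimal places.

Σ times = 13.6. Posterior: Gamma(shape = 3.5+3 = 6.5, rate = 1.9+13.6 = 15.5).
Mode = (α−1)/β = 5.5/15.5 = 0.3548.
Mean = α/β = 6.5/15.5 = 0.4194.

MAP = 0.3548, posterior mean = 0.4194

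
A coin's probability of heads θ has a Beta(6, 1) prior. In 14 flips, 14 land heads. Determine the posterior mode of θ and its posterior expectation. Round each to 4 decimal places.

Posterior: Beta(6+14, 1+0) = Beta(20, 1).
Since β = 1 ≤ 1 and α > 1, the Beta density is monotone increasing on [0,1]; the mode is at 1.
Mean = 20/(20+1) = 0.9524.

MAP = 1.0000; posterior mean = 0.9524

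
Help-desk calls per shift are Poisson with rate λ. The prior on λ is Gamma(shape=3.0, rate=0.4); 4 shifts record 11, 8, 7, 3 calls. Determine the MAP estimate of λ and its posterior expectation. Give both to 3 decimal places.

Σ counts = 29. Posterior: Gamma(shape = 3.0+29 = 32.0, rate = 0.4+4 = 4.4).
Mode = (α−1)/β = 31.0/4.4 = 7.045.
Mean = α/β = 32.0/4.4 = 7.273.

λ_MAP = 7.045, E[λ|data] = 7.273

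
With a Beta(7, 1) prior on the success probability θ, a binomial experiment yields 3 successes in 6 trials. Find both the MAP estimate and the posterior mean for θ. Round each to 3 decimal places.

Posterior: Beta(7+3, 1+3) = Beta(10, 4).
Mode = (10−1)/(10+4−2) = 9/12 = 0.750.
Mean = 10/(10+4) = 10/14 = 0.714.

θ_MAP = 0.750, E[θ|data] = 0.714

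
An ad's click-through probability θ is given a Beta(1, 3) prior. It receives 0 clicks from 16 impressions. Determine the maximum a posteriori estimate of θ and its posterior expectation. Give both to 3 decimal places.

Posterior: Beta(1+0, 3+16) = Beta(1, 19).
Since α = 1 ≤ 1 and β > 1, the Beta density is monotone decreasing on [0,1]; the mode is at 0.
Mean = 1/(1+19) = 0.050.
The posterior is right-skewed, so the mean exceeds the mode.

MAP = 0.000; posterior mean = 0.050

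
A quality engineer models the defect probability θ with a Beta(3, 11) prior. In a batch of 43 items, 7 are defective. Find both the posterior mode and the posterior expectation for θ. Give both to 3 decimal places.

Posterior: Beta(3+7, 11+36) = Beta(10, 47).
Mode = (10−1)/(10+47−2) = 9/55 = 0.164.
Mean = 10/(10+47) = 10/57 = 0.175.

posterior mode = 0.164, posterior expectation = 0.175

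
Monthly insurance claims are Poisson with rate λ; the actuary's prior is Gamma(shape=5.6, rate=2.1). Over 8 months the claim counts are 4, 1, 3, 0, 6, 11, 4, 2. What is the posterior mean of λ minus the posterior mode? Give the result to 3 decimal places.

Σ counts = 31. Posterior: Gamma(shape = 5.6+31 = 36.6, rate = 2.1+8 = 10.1).
Mode = (α−1)/β = 35.6/10.1 = 3.525.
Mean = α/β = 36.6/10.1 = 3.624.
Difference = 3.624 − 3.525 = 0.099.
Right-skewed posterior ⇒ mode < mean.

0.099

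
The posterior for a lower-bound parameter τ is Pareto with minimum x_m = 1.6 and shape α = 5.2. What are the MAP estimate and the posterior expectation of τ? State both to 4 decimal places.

MAP = 1.6000, posterior mean = 1.9810

The Pareto density is strictly decreasing on [x_m, ∞), so the mode is x_m = 1.6000.
Mean = α·x_m/(α−1) = 5.2·1.6/4.2 = 1.9810.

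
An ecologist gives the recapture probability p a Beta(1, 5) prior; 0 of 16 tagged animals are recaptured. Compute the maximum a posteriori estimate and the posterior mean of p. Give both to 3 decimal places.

Posterior: Beta(1+0, 5+16) = Beta(1, 21).
Since α = 1 ≤ 1 and β > 1, the Beta density is monotone decreasing on [0,1]; the mode is at 0.
Mean = 1/(1+21) = 0.045.

p_MAP = 0.000, E[p|data] = 0.045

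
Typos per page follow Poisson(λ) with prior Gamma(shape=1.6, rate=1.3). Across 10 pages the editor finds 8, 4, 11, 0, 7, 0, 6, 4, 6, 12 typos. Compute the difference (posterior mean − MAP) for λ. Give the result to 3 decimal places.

Σ counts = 58. Posterior: Gamma(shape = 1.6+58 = 59.6, rate = 1.3+10 = 11.3).
Mode = (α−1)/β = 58.6/11.3 = 5.186.
Mean = α/β = 59.6/11.3 = 5.274.
Difference = 5.274 − 5.186 = 0.088.

0.088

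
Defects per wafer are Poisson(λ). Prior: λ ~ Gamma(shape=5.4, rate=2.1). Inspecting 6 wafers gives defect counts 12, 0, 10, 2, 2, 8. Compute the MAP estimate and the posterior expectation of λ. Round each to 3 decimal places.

MAP estimate = 4.741, posterior expectation = 4.864

Σ counts = 34. Posterior: Gamma(shape = 5.4+34 = 39.4, rate = 2.1+6 = 8.1).
Mode = (α−1)/β = 38.4/8.1 = 4.741.
Mean = α/β = 39.4/8.1 = 4.864.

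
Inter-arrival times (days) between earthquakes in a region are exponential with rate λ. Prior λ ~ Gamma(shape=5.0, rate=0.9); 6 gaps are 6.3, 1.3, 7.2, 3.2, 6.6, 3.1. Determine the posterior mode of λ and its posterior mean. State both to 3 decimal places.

Σ times = 27.7. Posterior: Gamma(shape = 5.0+6 = 11.0, rate = 0.9+27.7 = 28.6).
Mode = (α−1)/β = 10.0/28.6 = 0.350.
Mean = α/β = 11.0/28.6 = 0.385.
The posterior is right-skewed, so the mean exceeds the mode.

MAP: 0.350. Posterior mean: 0.385.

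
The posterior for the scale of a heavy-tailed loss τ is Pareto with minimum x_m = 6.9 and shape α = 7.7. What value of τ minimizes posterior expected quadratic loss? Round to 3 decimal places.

The Pareto density is strictly decreasing on [x_m, ∞), so the mode is x_m = 6.900.
Mean = α·x_m/(α−1) = 7.7·6.9/6.7 = 7.930.
Quadratic loss ⇒ the optimal estimator is the posterior mean.

7.930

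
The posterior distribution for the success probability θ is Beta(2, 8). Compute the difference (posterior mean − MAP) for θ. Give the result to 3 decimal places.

0.075

Mode = (2−1)/(2+8−2) = 1/8 = 0.125.
Mean = 2/(2+8) = 2/10 = 0.200.
Difference = 0.200 − 0.125 = 0.075.
The posterior is right-skewed, so the mean exceeds the mode.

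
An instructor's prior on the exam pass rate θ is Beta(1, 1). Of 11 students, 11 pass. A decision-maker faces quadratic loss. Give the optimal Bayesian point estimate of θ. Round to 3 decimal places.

Posterior: Beta(1+11, 1+0) = Beta(12, 1).
Since β = 1 ≤ 1 and α > 1, the Beta density is monotone increasing on [0,1]; the mode is at 1.
Mean = 12/(12+1) = 0.923.
Quadratic loss ⇒ the optimal estimator is the posterior mean.

0.923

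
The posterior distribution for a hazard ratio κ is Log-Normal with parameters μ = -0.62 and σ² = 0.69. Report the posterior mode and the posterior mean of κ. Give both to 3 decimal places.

Mode = exp(μ − σ²) = exp(-1.31) = 0.270.
Mean = exp(μ + σ²/2) = exp(-0.275) = 0.760.
The posterior is right-skewed, so the mean exceeds the mode.

posterior mode = 0.270, posterior mean = 0.760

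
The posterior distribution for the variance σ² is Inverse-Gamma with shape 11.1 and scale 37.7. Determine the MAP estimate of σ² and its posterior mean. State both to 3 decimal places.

MAP estimate = 3.116, posterior mean = 3.733

Mode = β/(α+1) = 37.7/12.1 = 3.116.
Mean = β/(α−1) = 37.7/10.1 = 3.733.
Right-skewed posterior ⇒ mode < mean.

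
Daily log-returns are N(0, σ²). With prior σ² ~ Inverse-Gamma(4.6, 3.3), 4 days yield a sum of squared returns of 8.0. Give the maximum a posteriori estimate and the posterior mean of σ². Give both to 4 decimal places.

σ²_MAP = 0.9605, E[σ²|data] = 1.3036

Posterior: Inverse-Gamma(shape = 4.6+4/2 = 6.6, scale = 3.3+8.0/2 = 7.3).
Mode = β/(α+1) = 7.3/7.6 = 0.9605.
Mean = β/(α−1) = 7.3/5.6 = 1.3036.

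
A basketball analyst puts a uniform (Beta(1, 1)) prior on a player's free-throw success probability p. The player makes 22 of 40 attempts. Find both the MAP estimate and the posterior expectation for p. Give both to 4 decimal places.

p_MAP = 0.5500, E[p|data] = 0.5476

Posterior: Beta(1+22, 1+18) = Beta(23, 19).
Mode = (23−1)/(23+19−2) = 22/40 = 0.5500.
With a flat prior the MAP equals the MLE, 22/40.
Mean = 23/(23+19) = 23/42 = 0.5476.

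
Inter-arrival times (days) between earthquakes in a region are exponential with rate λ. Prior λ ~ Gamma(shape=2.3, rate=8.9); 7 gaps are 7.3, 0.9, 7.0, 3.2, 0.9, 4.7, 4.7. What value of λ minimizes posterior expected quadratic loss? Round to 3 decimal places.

0.247

Σ times = 28.7. Posterior: Gamma(shape = 2.3+7 = 9.3, rate = 8.9+28.7 = 37.6).
Mode = (α−1)/β = 8.3/37.6 = 0.221.
Mean = α/β = 9.3/37.6 = 0.247.
Quadratic loss ⇒ the optimal estimator is the posterior mean.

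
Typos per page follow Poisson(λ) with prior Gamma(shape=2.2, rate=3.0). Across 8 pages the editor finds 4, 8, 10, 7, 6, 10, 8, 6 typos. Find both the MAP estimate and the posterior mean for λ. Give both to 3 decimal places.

MAP: 5.473. Posterior mean: 5.564.

Σ counts = 59. Posterior: Gamma(shape = 2.2+59 = 61.2, rate = 3.0+8 = 11.0).
Mode = (α−1)/β = 60.2/11.0 = 5.473.
Mean = α/β = 61.2/11.0 = 5.564.
Mean > mode: the posterior has a right tail.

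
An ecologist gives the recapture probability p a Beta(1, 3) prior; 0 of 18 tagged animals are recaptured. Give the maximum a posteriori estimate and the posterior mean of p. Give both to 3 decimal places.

p_MAP = 0.000, E[p|data] = 0.045

Posterior: Beta(1+0, 3+18) = Beta(1, 21).
Since α = 1 ≤ 1 and β > 1, the Beta density is monotone decreasing on [0,1]; the mode is at 0.
Mean = 1/(1+21) = 0.045.
Right-skewed posterior ⇒ mode < mean.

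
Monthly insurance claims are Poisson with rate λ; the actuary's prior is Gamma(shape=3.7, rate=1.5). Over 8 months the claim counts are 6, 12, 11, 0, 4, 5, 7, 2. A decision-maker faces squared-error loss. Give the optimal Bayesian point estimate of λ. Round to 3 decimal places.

Σ counts = 47. Posterior: Gamma(shape = 3.7+47 = 50.7, rate = 1.5+8 = 9.5).
Mode = (α−1)/β = 49.7/9.5 = 5.232.
Mean = α/β = 50.7/9.5 = 5.337.
Squared-error loss ⇒ the optimal estimator is the posterior mean.

5.337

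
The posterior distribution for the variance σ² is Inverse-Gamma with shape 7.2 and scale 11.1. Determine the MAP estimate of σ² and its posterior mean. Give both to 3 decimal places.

Mode = β/(α+1) = 11.1/8.2 = 1.354.
Mean = β/(α−1) = 11.1/6.2 = 1.790.
The posterior is right-skewed, so the mean exceeds the mode.

σ²_MAP = 1.354, E[σ²|data] = 1.790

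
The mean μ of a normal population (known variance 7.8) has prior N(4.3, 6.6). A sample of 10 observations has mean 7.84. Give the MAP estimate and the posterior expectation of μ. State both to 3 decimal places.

Posterior for μ is Normal. Precision-weighted mean: (1/6.6·4.3 + 10/7.8·7.84) / (1/6.6 + 10/7.8) = 7.466.
A Normal posterior is symmetric, so mode = mean.

μ_MAP = 7.466, E[μ|data] = 7.466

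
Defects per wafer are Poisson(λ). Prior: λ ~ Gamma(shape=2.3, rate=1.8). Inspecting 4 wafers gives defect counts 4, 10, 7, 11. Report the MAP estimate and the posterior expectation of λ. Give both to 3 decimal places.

MAP = 5.741, posterior mean = 5.914

Σ counts = 32. Posterior: Gamma(shape = 2.3+32 = 34.3, rate = 1.8+4 = 5.8).
Mode = (α−1)/β = 33.3/5.8 = 5.741.
Mean = α/β = 34.3/5.8 = 5.914.
The posterior is right-skewed, so the mean exceeds the mode.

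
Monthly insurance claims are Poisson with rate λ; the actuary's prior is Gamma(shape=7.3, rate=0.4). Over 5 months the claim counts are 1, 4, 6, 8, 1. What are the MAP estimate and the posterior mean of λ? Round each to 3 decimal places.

MAP = 4.870, posterior mean = 5.056

Σ counts = 20. Posterior: Gamma(shape = 7.3+20 = 27.3, rate = 0.4+5 = 5.4).
Mode = (α−1)/β = 26.3/5.4 = 4.870.
Mean = α/β = 27.3/5.4 = 5.056.
The mean is pulled above the mode by the posterior's right skew.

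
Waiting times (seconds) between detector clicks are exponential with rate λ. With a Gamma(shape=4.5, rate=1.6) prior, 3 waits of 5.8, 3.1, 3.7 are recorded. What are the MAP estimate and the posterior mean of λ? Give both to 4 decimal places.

MAP estimate = 0.4577, posterior mean = 0.5282

Σ times = 12.6. Posterior: Gamma(shape = 4.5+3 = 7.5, rate = 1.6+12.6 = 14.2).
Mode = (α−1)/β = 6.5/14.2 = 0.4577.
Mean = α/β = 7.5/14.2 = 0.5282.
The mean is pulled above the mode by the posterior's right skew.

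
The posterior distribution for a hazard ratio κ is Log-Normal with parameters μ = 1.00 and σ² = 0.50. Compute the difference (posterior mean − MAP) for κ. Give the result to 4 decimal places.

1.8416

Mode = exp(μ − σ²) = exp(0.50) = 1.6487.
Mean = exp(μ + σ²/2) = exp(1.250) = 3.4903.
Difference = 3.4903 − 1.6487 = 1.8416.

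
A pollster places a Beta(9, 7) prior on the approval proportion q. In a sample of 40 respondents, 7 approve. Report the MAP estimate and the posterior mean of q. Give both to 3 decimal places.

MAP estimate = 0.278, posterior mean = 0.286

Posterior: Beta(9+7, 7+33) = Beta(16, 40).
Mode = (16−1)/(16+40−2) = 15/54 = 0.278.
Mean = 16/(16+40) = 16/56 = 0.286.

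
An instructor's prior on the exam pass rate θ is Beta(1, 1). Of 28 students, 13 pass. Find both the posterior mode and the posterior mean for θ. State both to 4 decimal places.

MAP = 0.4643; posterior mean = 0.4667

Posterior: Beta(1+13, 1+15) = Beta(14, 16).
Mode = (14−1)/(14+16−2) = 13/28 = 0.4643.
Mean = 14/(14+16) = 14/30 = 0.4667.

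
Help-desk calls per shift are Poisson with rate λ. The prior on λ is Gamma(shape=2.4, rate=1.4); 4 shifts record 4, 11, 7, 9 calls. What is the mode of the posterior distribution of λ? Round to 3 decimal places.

6.000

Σ counts = 31. Posterior: Gamma(shape = 2.4+31 = 33.4, rate = 1.4+4 = 5.4).
Mode = (α−1)/β = 32.4/5.4 = 6.000.
Mean = α/β = 33.4/5.4 = 6.185.
This is the posterior mode — the MAP estimate.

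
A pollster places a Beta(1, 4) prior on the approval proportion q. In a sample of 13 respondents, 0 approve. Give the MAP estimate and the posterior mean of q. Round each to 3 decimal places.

Posterior: Beta(1+0, 4+13) = Beta(1, 17).
Since α = 1 ≤ 1 and β > 1, the Beta density is monotone decreasing on [0,1]; the mode is at 0.
Mean = 1/(1+17) = 0.056.

MAP estimate = 0.000, posterior mean = 0.056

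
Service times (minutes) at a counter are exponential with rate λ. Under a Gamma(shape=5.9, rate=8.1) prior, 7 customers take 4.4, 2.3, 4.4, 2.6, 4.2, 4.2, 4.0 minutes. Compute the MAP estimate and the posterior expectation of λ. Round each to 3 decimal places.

MAP estimate = 0.348, posterior expectation = 0.377

Σ times = 26.1. Posterior: Gamma(shape = 5.9+7 = 12.9, rate = 8.1+26.1 = 34.2).
Mode = (α−1)/β = 11.9/34.2 = 0.348.
Mean = α/β = 12.9/34.2 = 0.377.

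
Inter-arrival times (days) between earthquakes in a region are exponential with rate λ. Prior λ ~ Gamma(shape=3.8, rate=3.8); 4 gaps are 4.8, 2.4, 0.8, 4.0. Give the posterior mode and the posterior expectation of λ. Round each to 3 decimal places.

Σ times = 12.0. Posterior: Gamma(shape = 3.8+4 = 7.8, rate = 3.8+12.0 = 15.8).
Mode = (α−1)/β = 6.8/15.8 = 0.430.
Mean = α/β = 7.8/15.8 = 0.494.
Right-skewed posterior ⇒ mode < mean.

MAP = 0.430; posterior mean = 0.494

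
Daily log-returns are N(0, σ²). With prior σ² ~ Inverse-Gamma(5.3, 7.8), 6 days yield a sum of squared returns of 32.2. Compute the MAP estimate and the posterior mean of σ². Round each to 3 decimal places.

MAP estimate = 2.570, posterior mean = 3.274

Posterior: Inverse-Gamma(shape = 5.3+6/2 = 8.3, scale = 7.8+32.2/2 = 23.9).
Mode = β/(α+1) = 23.9/9.3 = 2.570.
Mean = β/(α−1) = 23.9/7.3 = 3.274.
Right-skewed posterior ⇒ mode < mean.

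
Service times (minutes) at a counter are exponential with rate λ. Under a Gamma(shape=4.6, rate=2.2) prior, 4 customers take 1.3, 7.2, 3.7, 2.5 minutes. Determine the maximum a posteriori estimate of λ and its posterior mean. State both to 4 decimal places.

Σ times = 14.7. Posterior: Gamma(shape = 4.6+4 = 8.6, rate = 2.2+14.7 = 16.9).
Mode = (α−1)/β = 7.6/16.9 = 0.4497.
Mean = α/β = 8.6/16.9 = 0.5089.
The mean is pulled above the mode by the posterior's right skew.

MAP = 0.4497, posterior mean = 0.5089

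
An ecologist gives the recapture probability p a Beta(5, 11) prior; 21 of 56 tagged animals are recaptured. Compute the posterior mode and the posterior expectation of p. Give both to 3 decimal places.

MAP = 0.357, posterior mean = 0.361

Posterior: Beta(5+21, 11+35) = Beta(26, 46).
Mode = (26−1)/(26+46−2) = 25/70 = 0.357.
Mean = 26/(26+46) = 26/72 = 0.361.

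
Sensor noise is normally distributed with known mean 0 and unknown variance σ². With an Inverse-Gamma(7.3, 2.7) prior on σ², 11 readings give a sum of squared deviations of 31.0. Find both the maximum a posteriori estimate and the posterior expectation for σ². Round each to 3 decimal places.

Posterior: Inverse-Gamma(shape = 7.3+11/2 = 12.8, scale = 2.7+31.0/2 = 18.2).
Mode = β/(α+1) = 18.2/13.8 = 1.319.
Mean = β/(α−1) = 18.2/11.8 = 1.542.

maximum a posteriori estimate = 1.319, posterior expectation = 1.542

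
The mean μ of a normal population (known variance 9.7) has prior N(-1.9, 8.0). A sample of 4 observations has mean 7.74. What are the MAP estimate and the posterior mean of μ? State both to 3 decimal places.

Posterior for μ is Normal. Precision-weighted mean: (1/8.0·-1.9 + 4/9.7·7.74) / (1/8.0 + 4/9.7) = 5.498.
A Normal posterior is symmetric, so mode = mean.

MAP estimate = 5.498, posterior mean = 5.498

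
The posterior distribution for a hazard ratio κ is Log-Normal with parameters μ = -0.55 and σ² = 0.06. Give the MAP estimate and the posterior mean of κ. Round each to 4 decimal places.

MAP = 0.5434; posterior mean = 0.5945

Mode = exp(μ − σ²) = exp(-0.61) = 0.5434.
Mean = exp(μ + σ²/2) = exp(-0.520) = 0.5945.
Right-skewed posterior ⇒ mode < mean.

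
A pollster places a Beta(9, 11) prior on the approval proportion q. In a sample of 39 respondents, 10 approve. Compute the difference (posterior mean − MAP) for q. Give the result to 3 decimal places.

0.006

Posterior: Beta(9+10, 11+29) = Beta(19, 40).
Mode = (19−1)/(19+40−2) = 18/57 = 0.316.
Mean = 19/(19+40) = 19/59 = 0.322.
Difference = 0.322 − 0.316 = 0.006.
Right-skewed posterior ⇒ mode < mean.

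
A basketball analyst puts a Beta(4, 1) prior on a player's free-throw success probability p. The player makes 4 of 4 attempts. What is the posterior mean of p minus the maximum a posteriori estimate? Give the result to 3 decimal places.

-0.111

Posterior: Beta(4+4, 1+0) = Beta(8, 1).
Since β = 1 ≤ 1 and α > 1, the Beta density is monotone increasing on [0,1]; the mode is at 1.
Mean = 8/(8+1) = 0.889.
Difference = 0.889 − 1.000 = -0.111.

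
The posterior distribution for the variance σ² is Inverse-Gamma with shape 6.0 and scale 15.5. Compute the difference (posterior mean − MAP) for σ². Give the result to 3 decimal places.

0.886

Mode = β/(α+1) = 15.5/7.0 = 2.214.
Mean = β/(α−1) = 15.5/5.0 = 3.100.
Difference = 3.100 − 2.214 = 0.886.
Right-skewed posterior ⇒ mode < mean.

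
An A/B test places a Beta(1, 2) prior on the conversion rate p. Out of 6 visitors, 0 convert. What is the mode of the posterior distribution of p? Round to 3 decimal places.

Posterior: Beta(1+0, 2+6) = Beta(1, 8).
Since α = 1 ≤ 1 and β > 1, the Beta density is monotone decreasing on [0,1]; the mode is at 0.
Mean = 1/(1+8) = 0.111.
This is the posterior mode — the MAP estimate.

0.000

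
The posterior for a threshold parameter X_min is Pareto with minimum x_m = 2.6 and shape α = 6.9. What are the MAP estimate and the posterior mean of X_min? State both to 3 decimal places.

MAP = 2.600, posterior mean = 3.041

The Pareto density is strictly decreasing on [x_m, ∞), so the mode is x_m = 2.600.
Mean = α·x_m/(α−1) = 6.9·2.6/5.9 = 3.041.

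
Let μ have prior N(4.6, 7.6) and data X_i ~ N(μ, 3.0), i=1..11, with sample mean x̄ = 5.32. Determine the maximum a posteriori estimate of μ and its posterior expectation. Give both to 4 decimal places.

Posterior for μ is Normal. Precision-weighted mean: (1/7.6·4.6 + 11/3.0·5.32) / (1/7.6 + 11/3.0) = 5.2951.
A Normal posterior is symmetric, so mode = mean.

μ_MAP = 5.2951, E[μ|data] = 5.2951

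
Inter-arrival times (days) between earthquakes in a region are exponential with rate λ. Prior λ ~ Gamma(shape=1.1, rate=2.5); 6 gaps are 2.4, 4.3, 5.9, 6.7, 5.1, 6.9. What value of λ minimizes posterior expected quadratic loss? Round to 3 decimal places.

0.210

Σ times = 31.3. Posterior: Gamma(shape = 1.1+6 = 7.1, rate = 2.5+31.3 = 33.8).
Mode = (α−1)/β = 6.1/33.8 = 0.180.
Mean = α/β = 7.1/33.8 = 0.210.
Quadratic loss ⇒ the optimal estimator is the posterior mean.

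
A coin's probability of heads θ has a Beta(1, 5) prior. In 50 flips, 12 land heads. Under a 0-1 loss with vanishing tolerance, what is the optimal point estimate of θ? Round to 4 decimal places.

Posterior: Beta(1+12, 5+38) = Beta(13, 43).
Mode = (13−1)/(13+43−2) = 12/54 = 0.2222.
Mean = 13/(13+43) = 13/56 = 0.2321.
This is the posterior mode — the MAP estimate.

0.2222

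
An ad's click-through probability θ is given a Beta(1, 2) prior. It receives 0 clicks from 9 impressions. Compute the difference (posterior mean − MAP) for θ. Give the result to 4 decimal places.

Posterior: Beta(1+0, 2+9) = Beta(1, 11).
Since α = 1 ≤ 1 and β > 1, the Beta density is monotone decreasing on [0,1]; the mode is at 0.
Mean = 1/(1+11) = 0.0833.
Difference = 0.0833 − 0.0000 = 0.0833.

0.0833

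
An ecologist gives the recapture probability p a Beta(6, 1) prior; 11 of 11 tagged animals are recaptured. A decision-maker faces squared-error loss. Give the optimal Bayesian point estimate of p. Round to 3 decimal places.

0.944

Posterior: Beta(6+11, 1+0) = Beta(17, 1).
Since β = 1 ≤ 1 and α > 1, the Beta density is monotone increasing on [0,1]; the mode is at 1.
Mean = 17/(17+1) = 0.944.
Squared-error loss ⇒ the optimal estimator is the posterior mean.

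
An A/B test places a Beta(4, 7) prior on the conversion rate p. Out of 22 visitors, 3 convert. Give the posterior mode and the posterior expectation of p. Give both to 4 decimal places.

MAP: 0.1935. Posterior mean: 0.2121.

Posterior: Beta(4+3, 7+19) = Beta(7, 26).
Mode = (7−1)/(7+26−2) = 6/31 = 0.1935.
Mean = 7/(7+26) = 7/33 = 0.2121.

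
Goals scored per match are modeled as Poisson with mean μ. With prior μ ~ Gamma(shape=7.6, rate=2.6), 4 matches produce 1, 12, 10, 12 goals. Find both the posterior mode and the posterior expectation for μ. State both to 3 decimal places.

MAP: 6.303. Posterior mean: 6.455.

Σ counts = 35. Posterior: Gamma(shape = 7.6+35 = 42.6, rate = 2.6+4 = 6.6).
Mode = (α−1)/β = 41.6/6.6 = 6.303.
Mean = α/β = 42.6/6.6 = 6.455.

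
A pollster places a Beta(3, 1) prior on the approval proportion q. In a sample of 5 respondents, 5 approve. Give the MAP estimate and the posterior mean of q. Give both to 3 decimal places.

MAP: 1.000. Posterior mean: 0.889.

Posterior: Beta(3+5, 1+0) = Beta(8, 1).
Since β = 1 ≤ 1 and α > 1, the Beta density is monotone increasing on [0,1]; the mode is at 1.
Mean = 8/(8+1) = 0.889.
The mean is pulled below the mode by the posterior's left skew.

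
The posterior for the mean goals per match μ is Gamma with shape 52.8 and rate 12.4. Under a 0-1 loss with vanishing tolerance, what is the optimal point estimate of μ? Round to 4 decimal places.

4.1774

Mode = (α−1)/β = 51.8/12.4 = 4.1774.
Mean = α/β = 52.8/12.4 = 4.2581.
This is the posterior mode — the MAP estimate.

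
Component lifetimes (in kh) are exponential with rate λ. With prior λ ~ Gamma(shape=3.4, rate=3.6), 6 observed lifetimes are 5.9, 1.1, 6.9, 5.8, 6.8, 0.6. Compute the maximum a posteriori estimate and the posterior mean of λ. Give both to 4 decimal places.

MAP = 0.2736, posterior mean = 0.3062

Σ times = 27.1. Posterior: Gamma(shape = 3.4+6 = 9.4, rate = 3.6+27.1 = 30.7).
Mode = (α−1)/β = 8.4/30.7 = 0.2736.
Mean = α/β = 9.4/30.7 = 0.3062.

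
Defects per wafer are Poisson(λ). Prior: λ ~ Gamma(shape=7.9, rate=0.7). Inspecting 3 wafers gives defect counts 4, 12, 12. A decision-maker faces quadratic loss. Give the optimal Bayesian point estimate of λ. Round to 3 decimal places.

Σ counts = 28. Posterior: Gamma(shape = 7.9+28 = 35.9, rate = 0.7+3 = 3.7).
Mode = (α−1)/β = 34.9/3.7 = 9.432.
Mean = α/β = 35.9/3.7 = 9.703.
Quadratic loss ⇒ the optimal estimator is the posterior mean.

9.703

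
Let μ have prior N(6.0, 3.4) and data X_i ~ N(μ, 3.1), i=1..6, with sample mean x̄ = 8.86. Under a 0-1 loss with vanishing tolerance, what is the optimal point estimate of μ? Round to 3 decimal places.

Posterior for μ is Normal. Precision-weighted mean: (1/3.4·6.0 + 6/3.1·8.86) / (1/3.4 + 6/3.1) = 8.483.
A Normal posterior is symmetric, so mode = mean.
This is the posterior mode — the MAP estimate.

8.483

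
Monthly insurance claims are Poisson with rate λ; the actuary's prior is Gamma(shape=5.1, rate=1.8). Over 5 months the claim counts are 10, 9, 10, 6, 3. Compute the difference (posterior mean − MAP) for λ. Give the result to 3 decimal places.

0.147

Σ counts = 38. Posterior: Gamma(shape = 5.1+38 = 43.1, rate = 1.8+5 = 6.8).
Mode = (α−1)/β = 42.1/6.8 = 6.191.
Mean = α/β = 43.1/6.8 = 6.338.
Difference = 6.338 − 6.191 = 0.147.
Mean > mode: the posterior has a right tail.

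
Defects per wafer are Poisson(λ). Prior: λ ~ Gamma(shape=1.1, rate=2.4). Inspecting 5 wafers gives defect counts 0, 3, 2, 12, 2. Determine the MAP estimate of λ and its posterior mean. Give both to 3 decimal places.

MAP estimate = 2.581, posterior mean = 2.716

Σ counts = 19. Posterior: Gamma(shape = 1.1+19 = 20.1, rate = 2.4+5 = 7.4).
Mode = (α−1)/β = 19.1/7.4 = 2.581.
Mean = α/β = 20.1/7.4 = 2.716.
Mean > mode: the posterior has a right tail.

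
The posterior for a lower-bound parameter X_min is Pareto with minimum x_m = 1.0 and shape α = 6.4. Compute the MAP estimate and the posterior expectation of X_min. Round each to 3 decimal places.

MAP = 1.000, posterior mean = 1.185

The Pareto density is strictly decreasing on [x_m, ∞), so the mode is x_m = 1.000.
Mean = α·x_m/(α−1) = 6.4·1.0/5.4 = 1.185.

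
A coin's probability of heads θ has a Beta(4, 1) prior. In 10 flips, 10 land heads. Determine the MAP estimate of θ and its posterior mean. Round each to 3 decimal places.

MAP = 1.000; posterior mean = 0.933

Posterior: Beta(4+10, 1+0) = Beta(14, 1).
Since β = 1 ≤ 1 and α > 1, the Beta density is monotone increasing on [0,1]; the mode is at 1.
Mean = 14/(14+1) = 0.933.
Left-skewed posterior ⇒ mean < mode.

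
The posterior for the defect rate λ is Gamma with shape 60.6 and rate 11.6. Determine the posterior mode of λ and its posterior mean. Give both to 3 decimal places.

Mode = (α−1)/β = 59.6/11.6 = 5.138.
Mean = α/β = 60.6/11.6 = 5.224.
The mean is pulled above the mode by the posterior's right skew.

posterior mode = 5.138, posterior mean = 5.224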